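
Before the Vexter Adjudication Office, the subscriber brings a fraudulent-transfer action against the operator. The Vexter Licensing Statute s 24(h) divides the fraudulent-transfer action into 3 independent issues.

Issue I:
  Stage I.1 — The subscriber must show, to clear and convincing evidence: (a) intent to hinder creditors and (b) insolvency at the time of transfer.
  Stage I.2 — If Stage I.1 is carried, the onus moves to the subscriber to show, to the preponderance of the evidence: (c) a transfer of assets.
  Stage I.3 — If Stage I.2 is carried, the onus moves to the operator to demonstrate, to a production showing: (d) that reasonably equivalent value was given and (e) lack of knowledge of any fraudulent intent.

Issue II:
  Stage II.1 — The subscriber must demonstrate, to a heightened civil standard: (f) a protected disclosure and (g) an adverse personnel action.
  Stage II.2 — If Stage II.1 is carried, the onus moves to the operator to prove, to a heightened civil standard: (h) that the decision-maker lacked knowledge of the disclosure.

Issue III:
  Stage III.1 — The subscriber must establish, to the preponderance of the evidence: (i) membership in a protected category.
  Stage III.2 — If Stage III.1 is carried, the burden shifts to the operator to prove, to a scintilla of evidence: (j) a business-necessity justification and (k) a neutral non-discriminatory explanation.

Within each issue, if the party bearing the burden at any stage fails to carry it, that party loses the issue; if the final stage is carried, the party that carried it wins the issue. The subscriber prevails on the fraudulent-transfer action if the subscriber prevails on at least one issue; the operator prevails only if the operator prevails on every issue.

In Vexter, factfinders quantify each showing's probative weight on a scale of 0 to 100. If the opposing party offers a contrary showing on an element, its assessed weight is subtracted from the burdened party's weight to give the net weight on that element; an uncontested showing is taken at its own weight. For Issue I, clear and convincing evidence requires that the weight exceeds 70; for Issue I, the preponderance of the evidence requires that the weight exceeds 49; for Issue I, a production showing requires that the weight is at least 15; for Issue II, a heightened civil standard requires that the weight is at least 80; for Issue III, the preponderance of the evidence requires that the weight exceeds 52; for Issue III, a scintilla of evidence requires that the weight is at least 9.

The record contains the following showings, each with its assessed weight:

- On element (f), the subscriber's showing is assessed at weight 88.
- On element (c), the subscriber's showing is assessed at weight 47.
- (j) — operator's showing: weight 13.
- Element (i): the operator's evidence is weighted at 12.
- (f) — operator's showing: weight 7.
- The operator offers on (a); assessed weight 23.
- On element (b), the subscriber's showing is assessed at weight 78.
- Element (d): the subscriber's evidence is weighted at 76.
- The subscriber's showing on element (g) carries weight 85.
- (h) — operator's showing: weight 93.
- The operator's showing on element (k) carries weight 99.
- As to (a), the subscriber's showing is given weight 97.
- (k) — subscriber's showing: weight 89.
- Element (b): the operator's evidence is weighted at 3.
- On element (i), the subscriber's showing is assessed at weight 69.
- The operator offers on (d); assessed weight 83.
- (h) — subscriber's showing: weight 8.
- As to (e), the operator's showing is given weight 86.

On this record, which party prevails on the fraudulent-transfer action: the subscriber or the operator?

— Issue I —
At Stage I.1 the subscriber must meet clear and convincing evidence (weight exceeds 70): on (a) the weight is 97 less the opposing 23 gives net 74, which does exceed 70, so (a) meets the standard; on (b) the weight is 78 less the opposing 3 gives net 75, which does exceed 70, so (b) meets the standard.
  All elements met. The subscriber retains the burden for Stage I.2.
At Stage I.2 the subscriber must meet the preponderance of the evidence (weight exceeds 49): on (c) the weight is 47, which does not exceed 49, so (c) does not meet the standard.
  Stage I.2 not carried; the subscriber fails its burden.
So the operator prevails on this issue.
— Issue II —
Stage II.1 (subscriber, a heightened civil standard, weight is at least 80): (f) net 88−7=81 ≥ 80 — meets; (g) 85 ≥ 80 — meets.
  Stage II.1 carried; the burden shifts to the operator.
Stage II.2 (operator, a heightened civil standard, weight is at least 80): (h) net 93−8=85 ≥ 80 — meets.
  The operator carries the last stage.
Every stage carried; the operator prevails on this issue.
— Issue III —
At Stage III.1 the subscriber must meet the preponderance of the evidence (weight exceeds 52): on (i) the weight is 69 less the opposing 12 gives net 57, which does exceed 52, so (i) meets the standard.
  The subscriber carries Stage III.1; the operator now bears the burden.
At Stage III.2 the operator must meet a scintilla of evidence (weight is at least 9): on (j) the weight is 13, ≥ 9, so (j) meets the standard; on (k) the weight is 99 less the opposing 89 gives net 10, which does reach 9, so (k) meets the standard.
  The operator carries the last stage.
All stages carried — the operator prevails on this issue.
Per-issue: Issue I → operator; Issue II → operator; Issue III → operator. The subscriber must prevail on at least one issue; overall, the operator prevails.

operator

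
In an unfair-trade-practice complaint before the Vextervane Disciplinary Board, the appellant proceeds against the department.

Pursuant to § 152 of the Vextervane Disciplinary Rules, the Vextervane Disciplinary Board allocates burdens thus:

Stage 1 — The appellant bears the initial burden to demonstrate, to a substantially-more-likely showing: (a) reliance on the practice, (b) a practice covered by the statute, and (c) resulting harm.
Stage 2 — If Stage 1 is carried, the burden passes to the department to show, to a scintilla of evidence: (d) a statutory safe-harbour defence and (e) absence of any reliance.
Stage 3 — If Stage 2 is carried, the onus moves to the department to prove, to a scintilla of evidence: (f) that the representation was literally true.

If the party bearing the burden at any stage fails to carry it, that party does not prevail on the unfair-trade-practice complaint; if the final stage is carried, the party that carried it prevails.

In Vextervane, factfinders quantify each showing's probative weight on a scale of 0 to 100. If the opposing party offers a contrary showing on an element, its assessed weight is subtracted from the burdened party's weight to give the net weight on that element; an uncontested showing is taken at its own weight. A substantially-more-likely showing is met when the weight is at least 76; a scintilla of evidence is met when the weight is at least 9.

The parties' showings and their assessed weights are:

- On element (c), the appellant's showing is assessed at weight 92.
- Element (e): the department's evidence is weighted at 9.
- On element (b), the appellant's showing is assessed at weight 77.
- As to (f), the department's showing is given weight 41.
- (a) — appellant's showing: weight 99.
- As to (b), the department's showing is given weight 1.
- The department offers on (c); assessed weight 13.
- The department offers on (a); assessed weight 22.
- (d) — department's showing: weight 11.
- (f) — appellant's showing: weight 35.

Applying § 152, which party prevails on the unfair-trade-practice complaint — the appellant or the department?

appellant

Stage 1 (appellant, a substantially-more-likely showing, weight is at least 76): (a) net 99−22=77 ≥ 76 — meets; (b) net 77−1=76 ≥ 76 — meets; (c) net 92−13=79 ≥ 76 — meets.
  Stage 1 is satisfied; the onus moves to the department.
Stage 2 (department, a scintilla of evidence, weight is at least 9): (d) 11 ≥ 9 — meets; (e) 9 ≥ 9 — meets.
  Stage 2 carried; the burden remains with the department.
Stage 3 (department, a scintilla of evidence, weight is at least 9): (f) net 41−35=6 < 9 — fails.
  Stage 3 not carried; the department fails its burden.
So the appellant prevails.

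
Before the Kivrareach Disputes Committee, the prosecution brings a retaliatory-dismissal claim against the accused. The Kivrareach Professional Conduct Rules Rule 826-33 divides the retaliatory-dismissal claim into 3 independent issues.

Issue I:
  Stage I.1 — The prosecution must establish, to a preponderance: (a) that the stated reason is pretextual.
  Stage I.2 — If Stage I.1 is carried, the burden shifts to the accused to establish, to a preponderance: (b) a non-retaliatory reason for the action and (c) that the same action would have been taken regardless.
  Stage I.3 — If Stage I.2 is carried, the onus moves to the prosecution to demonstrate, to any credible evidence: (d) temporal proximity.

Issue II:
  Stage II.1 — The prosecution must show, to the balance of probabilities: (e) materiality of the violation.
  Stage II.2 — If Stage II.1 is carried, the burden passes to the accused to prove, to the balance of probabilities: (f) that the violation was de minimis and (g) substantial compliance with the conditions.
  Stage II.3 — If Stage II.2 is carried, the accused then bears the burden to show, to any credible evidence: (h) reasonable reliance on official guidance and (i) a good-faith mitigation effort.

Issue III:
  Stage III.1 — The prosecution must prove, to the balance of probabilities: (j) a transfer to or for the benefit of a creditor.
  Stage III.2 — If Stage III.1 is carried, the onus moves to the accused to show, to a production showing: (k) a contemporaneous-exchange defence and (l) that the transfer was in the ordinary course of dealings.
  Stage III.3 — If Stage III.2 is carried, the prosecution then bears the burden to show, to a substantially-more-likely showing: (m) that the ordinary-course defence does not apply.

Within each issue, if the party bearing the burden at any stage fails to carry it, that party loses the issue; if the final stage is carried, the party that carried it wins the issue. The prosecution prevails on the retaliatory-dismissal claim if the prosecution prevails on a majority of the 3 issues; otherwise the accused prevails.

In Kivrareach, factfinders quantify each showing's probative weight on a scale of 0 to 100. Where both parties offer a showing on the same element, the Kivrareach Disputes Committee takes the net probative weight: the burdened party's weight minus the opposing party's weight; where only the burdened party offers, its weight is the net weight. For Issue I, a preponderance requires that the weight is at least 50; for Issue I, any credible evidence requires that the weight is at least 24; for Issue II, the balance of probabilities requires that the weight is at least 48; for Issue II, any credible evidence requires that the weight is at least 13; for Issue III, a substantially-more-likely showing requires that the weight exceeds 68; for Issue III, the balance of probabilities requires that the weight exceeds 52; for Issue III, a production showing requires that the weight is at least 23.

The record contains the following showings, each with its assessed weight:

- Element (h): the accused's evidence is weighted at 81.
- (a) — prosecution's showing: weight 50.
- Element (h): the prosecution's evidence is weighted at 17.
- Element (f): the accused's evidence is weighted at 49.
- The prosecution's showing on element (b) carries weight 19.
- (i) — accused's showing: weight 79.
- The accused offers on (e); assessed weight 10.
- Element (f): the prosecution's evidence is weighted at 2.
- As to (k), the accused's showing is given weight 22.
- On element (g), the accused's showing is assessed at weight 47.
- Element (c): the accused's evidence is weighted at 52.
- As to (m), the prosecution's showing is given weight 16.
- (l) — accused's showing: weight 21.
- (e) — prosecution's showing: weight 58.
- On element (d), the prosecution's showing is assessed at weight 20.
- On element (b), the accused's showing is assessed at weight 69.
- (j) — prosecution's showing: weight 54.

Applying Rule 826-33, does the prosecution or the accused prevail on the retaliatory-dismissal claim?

prosecution

— Issue I —
At Stage I.1 the prosecution must meet a preponderance (weight is at least 50): on (a) the weight is 50, ≥ 50, so (a) meets the standard.
  All elements met. The burden passes to the accused.
At Stage I.2 the accused must meet a preponderance (weight is at least 50): on (b) the weight is 69 less the opposing 19 gives net 50, which does reach 50, so (b) meets the standard; on (c) the weight is 52, ≥ 50, so (c) meets the standard.
  Stage I.2 is satisfied; the onus moves to the prosecution.
At Stage I.3 the prosecution must meet any credible evidence (weight is at least 24): on (d) the weight is 20, < 24, so (d) does not meet the standard.
  Stage I.3 not carried; the prosecution fails its burden.
The analysis ends at Stage I.3; the accused prevails on this issue.
— Issue II —
Stage II.1 — burden on prosecution; standard: the balance of probabilities (weight is at least 48).
    (e): 58 − 10 = 48 ≥ 48 [met]
  The prosecution carries Stage II.1; the accused now bears the burden.
Stage II.2 — burden on accused; standard: the balance of probabilities (weight is at least 48).
    (f): 49 − 2 = 47 < 48 [not met]
    (g): 47 < 48 [not met]
  Stage II.2 not carried; the accused fails its burden.
The prosecution prevails on this issue.
— Issue III —
Stage III.1 (prosecution, the balance of probabilities, weight exceeds 52): (j) 54 > 52 — meets.
  Stage III.1 carried; the burden shifts to the accused.
Stage III.2 (accused, a production showing, weight is at least 23): (k) 22 < 23 — fails; (l) 21 < 23 — fails.
  Stage III.2 not carried; the accused fails its burden.
The prosecution prevails on this issue.
Per-issue: Issue I → accused; Issue II → prosecution; Issue III → prosecution. The prosecution must prevail on a majority of issues; overall, the prosecution prevails.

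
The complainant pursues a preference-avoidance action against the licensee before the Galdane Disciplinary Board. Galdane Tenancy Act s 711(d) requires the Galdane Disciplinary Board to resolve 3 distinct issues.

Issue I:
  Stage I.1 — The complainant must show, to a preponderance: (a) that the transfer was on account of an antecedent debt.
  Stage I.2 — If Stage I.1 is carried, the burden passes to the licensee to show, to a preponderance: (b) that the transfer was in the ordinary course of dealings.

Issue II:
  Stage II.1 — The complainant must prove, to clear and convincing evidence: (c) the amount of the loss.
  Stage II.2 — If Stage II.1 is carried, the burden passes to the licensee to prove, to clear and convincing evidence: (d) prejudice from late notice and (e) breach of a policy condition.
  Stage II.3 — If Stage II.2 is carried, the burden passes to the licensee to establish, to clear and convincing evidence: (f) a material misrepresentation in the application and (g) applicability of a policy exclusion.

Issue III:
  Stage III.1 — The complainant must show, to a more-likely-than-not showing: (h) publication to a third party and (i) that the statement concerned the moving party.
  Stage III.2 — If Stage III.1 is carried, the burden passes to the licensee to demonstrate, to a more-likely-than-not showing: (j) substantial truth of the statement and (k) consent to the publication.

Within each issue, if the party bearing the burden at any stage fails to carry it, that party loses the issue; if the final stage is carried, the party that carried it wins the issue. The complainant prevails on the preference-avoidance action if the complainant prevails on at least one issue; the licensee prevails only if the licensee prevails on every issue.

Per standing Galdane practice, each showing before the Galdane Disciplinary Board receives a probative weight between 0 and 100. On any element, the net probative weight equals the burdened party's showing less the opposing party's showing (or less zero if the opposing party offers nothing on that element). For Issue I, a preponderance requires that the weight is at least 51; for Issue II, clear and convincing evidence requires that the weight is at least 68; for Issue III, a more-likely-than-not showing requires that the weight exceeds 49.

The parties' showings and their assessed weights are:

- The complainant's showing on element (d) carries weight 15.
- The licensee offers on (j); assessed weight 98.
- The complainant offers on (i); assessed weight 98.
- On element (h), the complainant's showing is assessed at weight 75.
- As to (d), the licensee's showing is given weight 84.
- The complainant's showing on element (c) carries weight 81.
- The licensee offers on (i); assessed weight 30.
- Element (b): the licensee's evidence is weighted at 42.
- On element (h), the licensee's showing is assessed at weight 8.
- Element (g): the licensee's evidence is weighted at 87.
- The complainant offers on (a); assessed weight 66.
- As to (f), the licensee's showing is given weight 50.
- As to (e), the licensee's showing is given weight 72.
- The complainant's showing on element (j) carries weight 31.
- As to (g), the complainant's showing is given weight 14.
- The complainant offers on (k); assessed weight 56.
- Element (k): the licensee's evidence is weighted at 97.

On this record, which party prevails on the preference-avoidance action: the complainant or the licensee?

— Issue I —
At Stage I.1 the complainant must meet a preponderance (weight is at least 51): on (a) the weight is 66, which does reach 51, so (a) meets the standard.
  Stage I.1 is satisfied; the onus moves to the licensee.
At Stage I.2 the licensee must meet a preponderance (weight is at least 51): on (b) the weight is 42, < 51, so (b) does not meet the standard.
  Not every element is met, so the licensee fails to carry Stage I.2.
So the complainant prevails on this issue.
— Issue II —
Stage II.1 (complainant, clear and convincing evidence, weight is at least 68): (c) 81 ≥ 68 — meets.
  Stage II.1 is satisfied; the onus moves to the licensee.
Stage II.2 (licensee, clear and convincing evidence, weight is at least 68): (d) net 84−15=69 ≥ 68 — meets; (e) 72 ≥ 68 — meets.
  All elements met. The licensee retains the burden for Stage II.3.
Stage II.3 (licensee, clear and convincing evidence, weight is at least 68): (f) 50 < 68 — fails; (g) net 87−14=73 ≥ 68 — meets.
  The licensee does not carry Stage II.3.
The analysis ends at Stage II.3; the complainant prevails on this issue.
— Issue III —
At Stage III.1 the complainant must meet a more-likely-than-not showing (weight exceeds 49): on (h) the weight is 75 less the opposing 8 gives net 67, which does exceed 49, so (h) meets the standard; on (i) the weight is 98 less the opposing 30 gives net 68, which does exceed 49, so (i) meets the standard.
  Stage III.1 carried; the burden shifts to the licensee.
At Stage III.2 the licensee must meet a more-likely-than-not showing (weight exceeds 49): on (j) the weight is 98 less the opposing 31 gives net 67, > 49, so (j) meets the standard; on (k) the weight is 97 less the opposing 56 gives net 41, which does not exceed 49, so (k) does not meet the standard.
  Not every element is met, so the licensee fails to carry Stage III.2.
The analysis ends at Stage III.2; the complainant prevails on this issue.
Per-issue: Issue I → complainant; Issue II → complainant; Issue III → complainant. The complainant must prevail on at least one issue; overall, the complainant prevails.

complainant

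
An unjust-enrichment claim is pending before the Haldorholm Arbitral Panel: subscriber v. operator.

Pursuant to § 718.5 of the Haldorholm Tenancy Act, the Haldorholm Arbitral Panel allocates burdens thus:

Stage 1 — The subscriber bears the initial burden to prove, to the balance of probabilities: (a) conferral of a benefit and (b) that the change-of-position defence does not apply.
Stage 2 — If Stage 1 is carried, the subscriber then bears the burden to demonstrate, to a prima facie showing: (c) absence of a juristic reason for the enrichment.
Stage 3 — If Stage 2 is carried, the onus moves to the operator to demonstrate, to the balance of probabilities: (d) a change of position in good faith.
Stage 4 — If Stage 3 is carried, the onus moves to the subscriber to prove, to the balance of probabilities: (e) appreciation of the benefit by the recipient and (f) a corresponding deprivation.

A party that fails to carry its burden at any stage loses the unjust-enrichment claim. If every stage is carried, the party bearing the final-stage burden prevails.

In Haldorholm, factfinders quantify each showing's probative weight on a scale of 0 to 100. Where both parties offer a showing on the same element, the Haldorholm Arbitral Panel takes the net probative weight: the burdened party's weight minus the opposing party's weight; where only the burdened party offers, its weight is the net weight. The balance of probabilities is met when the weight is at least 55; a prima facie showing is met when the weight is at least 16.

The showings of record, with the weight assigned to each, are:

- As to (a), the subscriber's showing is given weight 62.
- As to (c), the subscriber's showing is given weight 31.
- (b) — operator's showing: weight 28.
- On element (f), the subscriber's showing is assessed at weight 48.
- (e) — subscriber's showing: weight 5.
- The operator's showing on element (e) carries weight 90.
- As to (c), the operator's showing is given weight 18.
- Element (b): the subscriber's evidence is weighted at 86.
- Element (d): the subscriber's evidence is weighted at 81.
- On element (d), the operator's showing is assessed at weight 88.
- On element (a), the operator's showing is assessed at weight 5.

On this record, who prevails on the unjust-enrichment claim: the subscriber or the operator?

operator

Stage 1 (subscriber, the balance of probabilities, weight is at least 55): (a) net 62−5=57 ≥ 55 — meets; (b) net 86−28=58 ≥ 55 — meets.
  Stage 1 is satisfied; the subscriber continues to bear the burden.
Stage 2 (subscriber, a prima facie showing, weight is at least 16): (c) net 31−18=13 < 16 — fails.
  The subscriber does not carry Stage 2.
The operator prevails.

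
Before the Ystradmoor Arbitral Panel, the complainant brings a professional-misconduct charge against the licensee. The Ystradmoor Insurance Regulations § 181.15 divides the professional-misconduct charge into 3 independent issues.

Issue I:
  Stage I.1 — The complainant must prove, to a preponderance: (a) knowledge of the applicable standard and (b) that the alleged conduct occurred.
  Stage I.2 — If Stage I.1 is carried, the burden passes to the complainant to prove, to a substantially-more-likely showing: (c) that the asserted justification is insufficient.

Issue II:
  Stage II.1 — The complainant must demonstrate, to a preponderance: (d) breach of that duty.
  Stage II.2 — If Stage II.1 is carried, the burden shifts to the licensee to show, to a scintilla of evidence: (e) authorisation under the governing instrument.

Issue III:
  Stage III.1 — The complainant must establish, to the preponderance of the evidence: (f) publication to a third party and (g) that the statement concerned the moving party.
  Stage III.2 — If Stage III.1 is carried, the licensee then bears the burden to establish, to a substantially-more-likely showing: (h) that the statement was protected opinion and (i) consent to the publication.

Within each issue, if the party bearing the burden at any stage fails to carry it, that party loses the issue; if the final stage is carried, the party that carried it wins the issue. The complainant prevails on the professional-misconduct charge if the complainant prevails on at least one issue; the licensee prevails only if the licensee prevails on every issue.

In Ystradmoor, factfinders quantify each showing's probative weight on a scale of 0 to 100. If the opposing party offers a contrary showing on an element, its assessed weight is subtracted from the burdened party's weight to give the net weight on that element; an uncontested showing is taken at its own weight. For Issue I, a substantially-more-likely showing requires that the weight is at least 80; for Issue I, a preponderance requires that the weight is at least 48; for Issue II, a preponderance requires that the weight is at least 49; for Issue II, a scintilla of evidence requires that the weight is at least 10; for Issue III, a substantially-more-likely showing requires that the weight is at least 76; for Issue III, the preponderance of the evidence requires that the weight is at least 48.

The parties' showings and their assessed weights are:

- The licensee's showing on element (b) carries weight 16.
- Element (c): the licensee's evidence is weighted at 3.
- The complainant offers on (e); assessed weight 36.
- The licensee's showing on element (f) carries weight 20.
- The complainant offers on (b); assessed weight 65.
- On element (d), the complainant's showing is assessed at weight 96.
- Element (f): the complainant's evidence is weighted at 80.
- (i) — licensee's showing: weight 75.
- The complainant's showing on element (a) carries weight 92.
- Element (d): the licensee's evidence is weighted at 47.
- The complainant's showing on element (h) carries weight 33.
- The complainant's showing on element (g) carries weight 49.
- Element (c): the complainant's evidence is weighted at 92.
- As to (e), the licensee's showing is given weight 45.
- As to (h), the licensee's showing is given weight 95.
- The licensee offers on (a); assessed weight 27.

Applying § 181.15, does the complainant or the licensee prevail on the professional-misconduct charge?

complainant

— Issue I —
At Stage I.1 the complainant must meet a preponderance (weight is at least 48): on (a) the weight is 92 less the opposing 27 gives net 65, ≥ 48, so (a) meets the standard; on (b) the weight is 65 less the opposing 16 gives net 49, ≥ 48, so (b) meets the standard.
  All elements met. The complainant retains the burden for Stage I.2.
At Stage I.2 the complainant must meet a substantially-more-likely showing (weight is at least 80): on (c) the weight is 92 less the opposing 3 gives net 89, ≥ 80, so (c) meets the standard.
  All elements met at the final stage.
All stages carried — the complainant prevails on this issue.
— Issue II —
Stage II.1 (complainant, a preponderance, weight is at least 49): (d) net 96−47=49 ≥ 49 — meets.
  Stage II.1 is satisfied; the onus moves to the licensee.
Stage II.2 (licensee, a scintilla of evidence, weight is at least 10): (e) net 45−36=9 < 10 — fails.
  Stage II.2 not carried; the licensee fails its burden.
The complainant prevails on this issue.
— Issue III —
Stage III.1 (complainant, the preponderance of the evidence, weight is at least 48): (f) net 80−20=60 ≥ 48 — meets; (g) 49 ≥ 48 — meets.
  Stage III.1 is satisfied; the onus moves to the licensee.
Stage III.2 (licensee, a substantially-more-likely showing, weight is at least 76): (h) net 95−33=62 < 76 — fails; (i) 75 < 76 — fails.
  Stage III.2 not carried; the licensee fails its burden.
The analysis ends at Stage III.2; the complainant prevails on this issue.
Per-issue: Issue I → complainant; Issue II → complainant; Issue III → complainant. The complainant must prevail on at least one issue; overall, the complainant prevails.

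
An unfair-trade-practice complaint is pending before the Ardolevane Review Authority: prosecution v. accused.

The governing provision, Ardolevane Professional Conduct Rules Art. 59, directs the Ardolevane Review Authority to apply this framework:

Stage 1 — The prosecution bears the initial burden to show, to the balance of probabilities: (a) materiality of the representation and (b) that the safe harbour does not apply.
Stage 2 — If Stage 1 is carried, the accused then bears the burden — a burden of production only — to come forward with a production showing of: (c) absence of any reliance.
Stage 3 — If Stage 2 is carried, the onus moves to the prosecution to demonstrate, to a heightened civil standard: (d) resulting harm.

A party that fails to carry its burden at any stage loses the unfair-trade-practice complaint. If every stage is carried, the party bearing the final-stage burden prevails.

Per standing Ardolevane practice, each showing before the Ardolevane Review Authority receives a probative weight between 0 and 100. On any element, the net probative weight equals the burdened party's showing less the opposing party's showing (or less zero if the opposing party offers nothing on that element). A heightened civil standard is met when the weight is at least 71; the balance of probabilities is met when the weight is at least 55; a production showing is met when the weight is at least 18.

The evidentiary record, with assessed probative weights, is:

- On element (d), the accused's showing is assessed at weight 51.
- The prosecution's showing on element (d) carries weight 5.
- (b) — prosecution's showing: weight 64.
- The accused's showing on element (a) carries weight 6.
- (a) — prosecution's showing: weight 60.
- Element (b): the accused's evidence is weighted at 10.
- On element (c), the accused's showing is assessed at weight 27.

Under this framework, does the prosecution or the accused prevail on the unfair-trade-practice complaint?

At Stage 1 the prosecution must meet the balance of probabilities (weight is at least 55): on (a) the weight is 60 less the opposing 6 gives net 54, which does not reach 55, so (a) does not meet the standard; on (b) the weight is 64 less the opposing 10 gives net 54, < 55, so (b) does not meet the standard.
  Stage 1 not carried; the prosecution fails its burden.
The accused prevails.

accused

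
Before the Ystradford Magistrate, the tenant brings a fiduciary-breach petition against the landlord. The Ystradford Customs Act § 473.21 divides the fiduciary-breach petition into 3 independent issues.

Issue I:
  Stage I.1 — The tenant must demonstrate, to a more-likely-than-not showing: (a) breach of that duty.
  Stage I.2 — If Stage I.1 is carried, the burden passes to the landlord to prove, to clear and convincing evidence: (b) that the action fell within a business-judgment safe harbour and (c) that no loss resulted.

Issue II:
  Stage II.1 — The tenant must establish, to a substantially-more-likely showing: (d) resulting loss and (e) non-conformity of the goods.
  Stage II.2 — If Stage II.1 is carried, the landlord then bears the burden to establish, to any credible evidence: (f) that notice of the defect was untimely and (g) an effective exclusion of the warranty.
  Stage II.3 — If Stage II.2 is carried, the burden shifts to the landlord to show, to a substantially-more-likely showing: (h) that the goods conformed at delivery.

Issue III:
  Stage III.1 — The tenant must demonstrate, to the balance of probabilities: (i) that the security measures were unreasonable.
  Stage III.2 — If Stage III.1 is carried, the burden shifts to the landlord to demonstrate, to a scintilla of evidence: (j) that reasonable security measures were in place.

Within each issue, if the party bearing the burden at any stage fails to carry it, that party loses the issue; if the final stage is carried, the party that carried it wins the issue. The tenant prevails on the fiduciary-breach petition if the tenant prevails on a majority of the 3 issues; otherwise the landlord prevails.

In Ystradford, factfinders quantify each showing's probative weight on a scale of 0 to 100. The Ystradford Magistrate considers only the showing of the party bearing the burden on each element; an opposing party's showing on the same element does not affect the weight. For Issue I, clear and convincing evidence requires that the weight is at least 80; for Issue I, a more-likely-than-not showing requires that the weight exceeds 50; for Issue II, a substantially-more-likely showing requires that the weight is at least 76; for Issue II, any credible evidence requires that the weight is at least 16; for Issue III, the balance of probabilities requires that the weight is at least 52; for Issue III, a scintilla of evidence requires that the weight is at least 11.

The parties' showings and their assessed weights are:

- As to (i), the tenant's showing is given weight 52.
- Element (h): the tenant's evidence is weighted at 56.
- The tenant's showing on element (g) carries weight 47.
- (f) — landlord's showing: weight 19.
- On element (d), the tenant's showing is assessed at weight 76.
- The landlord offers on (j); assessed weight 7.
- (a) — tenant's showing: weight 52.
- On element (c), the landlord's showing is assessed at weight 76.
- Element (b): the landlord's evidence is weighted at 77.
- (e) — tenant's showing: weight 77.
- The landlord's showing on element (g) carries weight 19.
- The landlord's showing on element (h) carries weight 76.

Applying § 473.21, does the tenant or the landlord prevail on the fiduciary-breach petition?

— Issue I —
At Stage I.1 the tenant must meet a more-likely-than-not showing (weight exceeds 50): on (a) the weight is 52, > 50, so (a) meets the standard.
  Stage I.1 is satisfied; the onus moves to the landlord.
At Stage I.2 the landlord must meet clear and convincing evidence (weight is at least 80): on (b) the weight is 77, which does not reach 80, so (b) does not meet the standard; on (c) the weight is 76, < 80, so (c) does not meet the standard.
  Not every element is met, so the landlord fails to carry Stage I.2.
So the tenant prevails on this issue.
— Issue II —
Stage II.1 (tenant, a substantially-more-likely showing, weight is at least 76): (d) 76 ≥ 76 — meets; (e) 77 ≥ 76 — meets.
  Stage II.1 is satisfied; the onus moves to the landlord.
Stage II.2 (landlord, any credible evidence, weight is at least 16): (f) 19 ≥ 16 — meets; (g) 19 (tenant's 47 disregarded) ≥ 16 — meets.
  Stage II.2 carried; the burden remains with the landlord.
Stage II.3 (landlord, a substantially-more-likely showing, weight is at least 76): (h) 76 (tenant's 56 disregarded) ≥ 76 — meets.
  Stage II.3 carried; the final stage is satisfied.
All stages carried — the landlord prevails on this issue.
— Issue III —
Stage III.1 (tenant, the balance of probabilities, weight is at least 52): (i) 52 ≥ 52 — meets.
  Stage III.1 carried; the burden shifts to the landlord.
Stage III.2 (landlord, a scintilla of evidence, weight is at least 11): (j) 7 < 11 — fails.
  Stage III.2 not carried; the landlord fails its burden.
So the tenant prevails on this issue.
Per-issue: Issue I → tenant; Issue II → landlord; Issue III → tenant. The tenant must prevail on a majority of issues; overall, the tenant prevails.

tenant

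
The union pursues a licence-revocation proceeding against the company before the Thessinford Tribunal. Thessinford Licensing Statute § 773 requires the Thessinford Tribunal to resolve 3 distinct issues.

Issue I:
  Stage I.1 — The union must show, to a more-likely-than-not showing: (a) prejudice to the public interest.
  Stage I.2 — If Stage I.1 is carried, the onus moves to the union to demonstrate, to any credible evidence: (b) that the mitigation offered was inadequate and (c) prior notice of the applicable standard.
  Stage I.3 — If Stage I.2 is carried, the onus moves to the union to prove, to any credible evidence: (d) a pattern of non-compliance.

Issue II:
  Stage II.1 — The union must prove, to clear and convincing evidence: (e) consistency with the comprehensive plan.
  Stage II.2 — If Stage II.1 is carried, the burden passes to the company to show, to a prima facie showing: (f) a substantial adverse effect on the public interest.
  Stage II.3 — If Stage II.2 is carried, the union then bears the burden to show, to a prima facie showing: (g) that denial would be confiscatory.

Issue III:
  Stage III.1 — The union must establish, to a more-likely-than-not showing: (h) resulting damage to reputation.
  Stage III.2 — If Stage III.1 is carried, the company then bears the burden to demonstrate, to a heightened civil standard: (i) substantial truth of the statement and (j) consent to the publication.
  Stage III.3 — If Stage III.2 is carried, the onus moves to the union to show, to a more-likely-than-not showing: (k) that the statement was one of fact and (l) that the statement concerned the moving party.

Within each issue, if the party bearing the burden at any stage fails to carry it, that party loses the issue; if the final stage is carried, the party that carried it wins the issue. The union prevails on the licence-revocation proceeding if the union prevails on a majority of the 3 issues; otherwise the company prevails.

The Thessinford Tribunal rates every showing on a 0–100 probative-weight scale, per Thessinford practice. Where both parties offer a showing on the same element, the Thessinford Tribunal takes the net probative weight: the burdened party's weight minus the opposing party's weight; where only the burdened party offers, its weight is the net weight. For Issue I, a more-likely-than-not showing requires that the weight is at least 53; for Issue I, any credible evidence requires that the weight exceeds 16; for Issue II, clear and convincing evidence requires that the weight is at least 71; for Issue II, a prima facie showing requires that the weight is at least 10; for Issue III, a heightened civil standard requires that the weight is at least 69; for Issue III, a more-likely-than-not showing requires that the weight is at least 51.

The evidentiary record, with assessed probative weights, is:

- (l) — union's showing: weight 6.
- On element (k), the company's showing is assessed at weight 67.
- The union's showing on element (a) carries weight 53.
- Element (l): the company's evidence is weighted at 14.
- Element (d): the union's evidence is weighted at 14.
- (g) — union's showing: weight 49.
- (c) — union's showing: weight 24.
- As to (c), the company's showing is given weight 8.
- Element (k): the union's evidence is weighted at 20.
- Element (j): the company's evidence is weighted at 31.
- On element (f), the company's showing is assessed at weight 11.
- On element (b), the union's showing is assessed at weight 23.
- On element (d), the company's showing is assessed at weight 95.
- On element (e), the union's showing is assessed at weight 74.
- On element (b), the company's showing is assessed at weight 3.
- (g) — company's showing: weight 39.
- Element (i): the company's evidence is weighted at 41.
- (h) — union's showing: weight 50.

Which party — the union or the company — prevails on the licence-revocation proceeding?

— Issue I —
At Stage I.1 the union must meet a more-likely-than-not showing (weight is at least 53): on (a) the weight is 53, which does reach 53, so (a) meets the standard.
  Stage I.1 carried; the burden remains with the union.
At Stage I.2 the union must meet any credible evidence (weight exceeds 16): on (b) the weight is 23 less the opposing 3 gives net 20, > 16, so (b) meets the standard; on (c) the weight is 24 less the opposing 8 gives net 16, which does not exceed 16, so (c) does not meet the standard.
  Stage I.2 not carried; the union fails its burden.
So the company prevails on this issue.
— Issue II —
Stage II.1 — burden on union; standard: clear and convincing evidence (weight is at least 71).
    (e): 74 ≥ 71 [met]
  Stage II.1 carried; the burden shifts to the company.
Stage II.2 — burden on company; standard: a prima facie showing (weight is at least 10).
    (f): 11 ≥ 10 [met]
  Stage II.2 carried; the burden shifts to the union.
Stage II.3 — burden on union; standard: a prima facie showing (weight is at least 10).
    (g): 49 − 39 = 10 ≥ 10 [met]
  The union carries the last stage.
All stages carried — the union prevails on this issue.
— Issue III —
At Stage III.1 the union must meet a more-likely-than-not showing (weight is at least 51): on (h) the weight is 50, < 51, so (h) does not meet the standard.
  The union does not carry Stage III.1.
So the company prevails on this issue.
Per-issue: Issue I → company; Issue II → union; Issue III → company. The union must prevail on a majority of issues; overall, the company prevails.

company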